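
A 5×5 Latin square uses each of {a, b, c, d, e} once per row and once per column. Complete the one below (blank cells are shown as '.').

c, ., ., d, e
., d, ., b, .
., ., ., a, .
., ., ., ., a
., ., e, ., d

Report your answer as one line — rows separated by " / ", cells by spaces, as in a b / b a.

c a b d e / e d a b c / d e c a b / b c d e a / a b e c d

At row 2, column 5: row 2 has {b,d}; column 5 has {a,d,e}; that leaves c.
At row 3, column 5: row 3 has {a}; column 5 has {a,c,d,e}; that leaves b.
At row 5, column 4: row 5 has {d,e}; column 4 has {a,b,d}; that leaves c.
At row 2, column 3: row 2 has {b,c,d}; column 3 has {e}; that leaves a.
At row 4, column 4: row 4 has {a}; column 4 has {a,b,c,d}; that leaves e.
At row 1, column 3: row 1 has {c,d,e}; column 3 has {a,e}; that leaves b.
At row 2, column 1: row 2 has {a,b,c,d}; column 1 has {c}; that leaves e.
At row 3, column 1: row 3 has {a,b}; column 1 has {c,e}; that leaves d.
At row 3, column 3: row 3 has {a,b,d}; column 3 has {a,b,e}; that leaves c.
At row 4, column 1: row 4 has {a,e}; column 1 has {c,d,e}; that leaves b.
At row 4, column 2: row 4 has {a,b,e}; column 2 has {d}; that leaves c.
At row 4, column 3: row 4 has {a,b,c,e}; column 3 has {a,b,c,e}; that leaves d.
At row 5, column 1: row 5 has {c,d,e}; column 1 has {b,c,d,e}; that leaves a.
At row 5, column 2: row 5 has {a,c,d,e}; column 2 has {c,d}; that leaves b.
At row 1, column 2: row 1 has {b,c,d,e}; column 2 has {b,c,d}; that leaves a.
At row 3, column 2: row 3 has {a,b,c,d}; column 2 has {a,b,c,d}; that leaves e.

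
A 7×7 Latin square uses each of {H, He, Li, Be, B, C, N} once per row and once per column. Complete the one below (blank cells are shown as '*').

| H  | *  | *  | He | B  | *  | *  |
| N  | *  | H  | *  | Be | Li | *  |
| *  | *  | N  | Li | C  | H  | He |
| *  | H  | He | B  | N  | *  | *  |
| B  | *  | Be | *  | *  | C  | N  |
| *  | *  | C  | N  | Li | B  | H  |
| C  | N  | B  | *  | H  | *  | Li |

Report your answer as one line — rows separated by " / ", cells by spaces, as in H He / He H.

H C Li He B N Be / N He H C Be Li B / Be B N Li C H He / Li H He B N Be C / B Li Be H He C N / He Be C N Li B H / C N B Be H He Li

(r1,c3) = Li
(r2,c4) = C
(r2,c7) = B
(r3,c1) = Be
(r3,c2) = B
(r4,c1) = Li
(r4,c6) = Be
(r4,c7) = C
(r5,c4) = H
(r5,c5) = He
(r6,c1) = He
(r6,c2) = Be
(r7,c4) = Be
(r7,c6) = He
(r1,c2) = C
(r1,c6) = N
(r1,c7) = Be
(r2,c2) = He
(r5,c2) = Li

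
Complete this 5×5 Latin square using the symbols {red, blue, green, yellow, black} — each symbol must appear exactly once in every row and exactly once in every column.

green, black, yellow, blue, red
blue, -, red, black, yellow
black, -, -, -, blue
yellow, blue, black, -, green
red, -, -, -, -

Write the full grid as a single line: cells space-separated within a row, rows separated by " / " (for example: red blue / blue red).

green black yellow blue red / blue green red black yellow / black red green yellow blue / yellow blue black red green / red yellow blue green black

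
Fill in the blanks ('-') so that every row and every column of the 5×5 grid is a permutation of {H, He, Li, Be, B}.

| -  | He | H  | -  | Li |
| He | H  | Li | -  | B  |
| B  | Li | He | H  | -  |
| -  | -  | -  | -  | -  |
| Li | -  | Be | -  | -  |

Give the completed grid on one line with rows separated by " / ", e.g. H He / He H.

Be He H B Li / He H Li Be B / B Li He H Be / H Be B Li He / Li B Be He H

Cell (r1,c1): row 1 has {H,He,Li}; column 1 has {He,Li,B} → Be.
Cell (r1,c4): row 1 has {H,He,Li,Be}; column 4 has {H} → B.
Cell (r2,c4): row 2 has {H,He,Li,B}; column 4 has {H,B} → Be.
Cell (r3,c5): row 3 has {H,He,Li,B}; column 5 has {Li,B} → Be.
Cell (r4,c1): row 4 is empty so far; column 1 has {He,Li,Be,B} → H.
Cell (r4,c3): row 4 has {H}; column 3 has {H,He,Li,Be} → B.
Cell (r4,c5): row 4 has {H,B}; column 5 has {Li,Be,B} → He.
Cell (r5,c2): row 5 has {Li,Be}; column 2 has {H,He,Li} → B.
Cell (r5,c4): row 5 has {Li,Be,B}; column 4 has {H,Be,B} → He.
Cell (r5,c5): row 5 has {He,Li,Be,B}; column 5 has {He,Li,Be,B} → H.
Cell (r4,c2): row 4 has {H,He,B}; column 2 has {H,He,Li,B} → Be.
Cell (r4,c4): row 4 has {H,He,Be,B}; column 4 has {H,He,Be,B} → Li.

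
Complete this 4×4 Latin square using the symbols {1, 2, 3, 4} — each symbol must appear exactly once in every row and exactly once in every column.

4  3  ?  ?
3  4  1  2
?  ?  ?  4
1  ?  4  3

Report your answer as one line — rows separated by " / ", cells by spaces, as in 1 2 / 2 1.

(r1,c3): row 1 has {3,4}; column 3 has {1,4}, so it must be 2.
(r1,c4): row 1 has {2,3,4}; column 4 has {2,3,4}, so it must be 1.
(r3,c1): row 3 has {4}; column 1 has {1,3,4}, so it must be 2.
(r3,c2): row 3 has {2,4}; column 2 has {3,4}, so it must be 1.
(r3,c3): row 3 has {1,2,4}; column 3 has {1,2,4}, so it must be 3.
(r4,c2): row 4 has {1,3,4}; column 2 has {1,3,4}, so it must be 2.

4 3 2 1 / 3 4 1 2 / 2 1 3 4 / 1 2 4 3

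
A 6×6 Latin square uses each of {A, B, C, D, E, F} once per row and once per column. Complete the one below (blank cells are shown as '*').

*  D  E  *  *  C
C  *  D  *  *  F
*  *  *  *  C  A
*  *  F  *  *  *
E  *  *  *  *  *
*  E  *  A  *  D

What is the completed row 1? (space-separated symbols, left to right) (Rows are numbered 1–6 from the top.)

B D E F A C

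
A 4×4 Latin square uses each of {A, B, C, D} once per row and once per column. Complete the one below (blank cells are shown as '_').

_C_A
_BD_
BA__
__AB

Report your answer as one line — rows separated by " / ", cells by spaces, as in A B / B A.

D C B A / A B D C / B A C D / C D A B

(r1,c1) = D
(r1,c3) = B
(r2,c4) = C
(r3,c3) = C
(r3,c4) = D
(r4,c1) = C
(r4,c2) = D
(r2,c1) = A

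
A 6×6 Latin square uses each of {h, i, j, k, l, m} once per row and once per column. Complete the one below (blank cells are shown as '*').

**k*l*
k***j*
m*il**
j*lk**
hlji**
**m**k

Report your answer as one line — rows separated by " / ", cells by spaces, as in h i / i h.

row 1 has {k,l}; column 1 has {h,j,k,m} — only i is left for (r1,c1).
row 2 has {j,k}; column 3 has {i,j,k,l,m} — only h is left for (r2,c3).
row 2 has {h,j,k}; column 4 has {i,k,l} — only m is left for (r2,c4).
row 5 has {h,i,j,l}; column 6 has {k} — only m is left for (r5,c6).
row 6 has {k,m}; column 1 has {h,i,j,k,m} — only l is left for (r6,c1).
row 2 has {h,j,k,m}; column 2 has {l} — only i is left for (r2,c2).
row 2 has {h,i,j,k,m}; column 6 has {k,m} — only l is left for (r2,c6).
row 5 has {h,i,j,l,m}; column 5 has {j,l} — only k is left for (r5,c5).
row 3 has {i,l,m}; column 5 has {j,k,l} — only h is left for (r3,c5).
row 3 has {h,i,l,m}; column 6 has {k,l,m} — only j is left for (r3,c6).
row 6 has {k,l,m}; column 5 has {h,j,k,l} — only i is left for (r6,c5).
row 1 has {i,k,l}; column 6 has {j,k,l,m} — only h is left for (r1,c6).
row 3 has {h,i,j,l,m}; column 2 has {i,l} — only k is left for (r3,c2).
row 4 has {j,k,l}; column 5 has {h,i,j,k,l} — only m is left for (r4,c5).
row 4 has {j,k,l,m}; column 6 has {h,j,k,l,m} — only i is left for (r4,c6).
row 1 has {h,i,k,l}; column 4 has {i,k,l,m} — only j is left for (r1,c4).
row 4 has {i,j,k,l,m}; column 2 has {i,k,l} — only h is left for (r4,c2).
row 6 has {i,k,l,m}; column 2 has {h,i,k,l} — only j is left for (r6,c2).
row 6 has {i,j,k,l,m}; column 4 has {i,j,k,l,m} — only h is left for (r6,c4).
row 1 has {h,i,j,k,l}; column 2 has {h,i,j,k,l} — only m is left for (r1,c2).

i m k j l h / k i h m j l / m k i l h j / j h l k m i / h l j i k m / l j m h i k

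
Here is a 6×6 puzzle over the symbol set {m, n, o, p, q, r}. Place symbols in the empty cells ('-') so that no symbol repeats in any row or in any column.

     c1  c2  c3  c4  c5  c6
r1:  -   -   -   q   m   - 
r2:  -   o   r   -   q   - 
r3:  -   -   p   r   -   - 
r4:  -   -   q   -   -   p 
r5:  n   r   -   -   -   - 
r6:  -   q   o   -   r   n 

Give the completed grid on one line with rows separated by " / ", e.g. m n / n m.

o p n q m r / p o r n q m / q m p r n o / r n q m o p / n r m o p q / m q o p r n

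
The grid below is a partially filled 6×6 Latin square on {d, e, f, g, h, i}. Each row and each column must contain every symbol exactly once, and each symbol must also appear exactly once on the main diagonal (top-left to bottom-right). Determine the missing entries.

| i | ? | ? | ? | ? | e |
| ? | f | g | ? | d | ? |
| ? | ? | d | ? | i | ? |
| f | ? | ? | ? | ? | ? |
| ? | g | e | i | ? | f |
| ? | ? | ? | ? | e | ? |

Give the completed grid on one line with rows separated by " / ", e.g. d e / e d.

i d h g f e / e f g h d i / g e d f i h / f h i e g d / d g e i h f / h i f d e g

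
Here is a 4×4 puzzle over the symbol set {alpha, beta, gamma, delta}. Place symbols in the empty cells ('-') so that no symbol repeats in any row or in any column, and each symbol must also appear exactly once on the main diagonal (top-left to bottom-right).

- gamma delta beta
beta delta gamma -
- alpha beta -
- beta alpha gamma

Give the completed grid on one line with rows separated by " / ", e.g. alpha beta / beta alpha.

(r1,c1) = alpha
(r2,c4) = alpha
(r3,c4) = delta
(r4,c1) = delta
(r3,c1) = gamma

alpha gamma delta beta / beta delta gamma alpha / gamma alpha beta delta / delta beta alpha gamma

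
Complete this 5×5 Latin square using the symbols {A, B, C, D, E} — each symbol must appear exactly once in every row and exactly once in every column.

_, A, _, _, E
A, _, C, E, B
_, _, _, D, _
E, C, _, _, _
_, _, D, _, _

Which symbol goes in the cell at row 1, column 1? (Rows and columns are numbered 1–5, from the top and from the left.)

(r1,c3) = B
(r1,c4) = C
(r2,c2) = D
(r4,c3) = A
(r4,c4) = B
(r4,c5) = D
(r5,c4) = A
(r5,c5) = C
(r1,c1) = D

D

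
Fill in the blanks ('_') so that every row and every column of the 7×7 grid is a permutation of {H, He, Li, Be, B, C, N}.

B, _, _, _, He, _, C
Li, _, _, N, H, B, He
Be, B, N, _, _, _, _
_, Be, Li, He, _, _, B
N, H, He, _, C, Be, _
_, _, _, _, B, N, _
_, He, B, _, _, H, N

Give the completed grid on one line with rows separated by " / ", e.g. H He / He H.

B N H Be He Li C / Li C Be N H B He / Be B N C Li He H / H Be Li He N C B / N H He B C Be Li / He Li C H B N Be / C He B Li Be H N

Cell (r1,c6): row 1 has {He,B,C}; column 6 has {H,Be,B,N} → Li.
Cell (r2,c2): row 2 has {H,He,Li,B,N}; column 2 has {H,He,Be,B} → C.
Cell (r2,c3): row 2 has {H,He,Li,B,C,N}; column 3 has {He,Li,B,N} → Be.
Cell (r3,c5): row 3 has {Be,B,N}; column 5 has {H,He,B,C} → Li.
Cell (r3,c7): row 3 has {Li,Be,B,N}; column 7 has {He,B,C,N} → H.
Cell (r4,c5): row 4 has {He,Li,Be,B}; column 5 has {H,He,Li,B,C} → N.
Cell (r4,c6): row 4 has {He,Li,Be,B,N}; column 6 has {H,Li,Be,B,N} → C.
Cell (r5,c7): row 5 has {H,He,Be,C,N}; column 7 has {H,He,B,C,N} → Li.
Cell (r6,c2): row 6 has {B,N}; column 2 has {H,He,Be,B,C} → Li.
Cell (r6,c7): row 6 has {Li,B,N}; column 7 has {H,He,Li,B,C,N} → Be.
Cell (r7,c1): row 7 has {H,He,B,N}; column 1 has {Li,Be,B,N} → C.
Cell (r7,c5): row 7 has {H,He,B,C,N}; column 5 has {H,He,Li,B,C,N} → Be.
Cell (r1,c2): row 1 has {He,Li,B,C}; column 2 has {H,He,Li,Be,B,C} → N.
Cell (r1,c3): row 1 has {He,Li,B,C,N}; column 3 has {He,Li,Be,B,N} → H.
Cell (r1,c4): row 1 has {H,He,Li,B,C,N}; column 4 has {He,N} → Be.
Cell (r3,c4): row 3 has {H,Li,Be,B,N}; column 4 has {He,Be,N} → C.
Cell (r3,c6): row 3 has {H,Li,Be,B,C,N}; column 6 has {H,Li,Be,B,C,N} → He.
Cell (r4,c1): row 4 has {He,Li,Be,B,C,N}; column 1 has {Li,Be,B,C,N} → H.
Cell (r5,c4): row 5 has {H,He,Li,Be,C,N}; column 4 has {He,Be,C,N} → B.
Cell (r6,c1): row 6 has {Li,Be,B,N}; column 1 has {H,Li,Be,B,C,N} → He.
Cell (r6,c3): row 6 has {He,Li,Be,B,N}; column 3 has {H,He,Li,Be,B,N} → C.
Cell (r6,c4): row 6 has {He,Li,Be,B,C,N}; column 4 has {He,Be,B,C,N} → H.
Cell (r7,c4): row 7 has {H,He,Be,B,C,N}; column 4 has {H,He,Be,B,C,N} → Li.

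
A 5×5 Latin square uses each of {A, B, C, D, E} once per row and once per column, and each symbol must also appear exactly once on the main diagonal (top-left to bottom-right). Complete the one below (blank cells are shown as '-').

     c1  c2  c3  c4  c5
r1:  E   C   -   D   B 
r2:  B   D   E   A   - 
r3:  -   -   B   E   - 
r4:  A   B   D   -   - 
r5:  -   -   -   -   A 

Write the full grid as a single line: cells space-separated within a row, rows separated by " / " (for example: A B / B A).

E C A D B / B D E A C / C A B E D / A B D C E / D E C B A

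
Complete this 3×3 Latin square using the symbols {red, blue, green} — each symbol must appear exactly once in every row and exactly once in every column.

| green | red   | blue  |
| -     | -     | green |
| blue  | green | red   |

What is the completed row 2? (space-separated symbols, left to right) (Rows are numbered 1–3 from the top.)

red blue green

Cell (r2,c1): row 2 has {green}; column 1 has {blue,green} → red.
Cell (r2,c2): row 2 has {red,green}; column 2 has {red,green} → blue.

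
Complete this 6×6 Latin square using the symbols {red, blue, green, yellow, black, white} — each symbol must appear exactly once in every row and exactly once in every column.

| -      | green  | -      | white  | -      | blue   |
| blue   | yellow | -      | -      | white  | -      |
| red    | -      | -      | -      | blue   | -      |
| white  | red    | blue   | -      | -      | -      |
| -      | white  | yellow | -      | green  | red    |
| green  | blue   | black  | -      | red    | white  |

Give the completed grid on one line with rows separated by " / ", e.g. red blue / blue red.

(r1,c3) = red
(r2,c3) = green
(r2,c6) = black
(r3,c2) = black
(r3,c3) = white
(r5,c1) = black
(r5,c4) = blue
(r6,c4) = yellow
(r1,c1) = yellow
(r1,c5) = black
(r2,c4) = red
(r3,c4) = green
(r3,c6) = yellow
(r4,c4) = black
(r4,c5) = yellow
(r4,c6) = green

yellow green red white black blue / blue yellow green red white black / red black white green blue yellow / white red blue black yellow green / black white yellow blue green red / green blue black yellow red white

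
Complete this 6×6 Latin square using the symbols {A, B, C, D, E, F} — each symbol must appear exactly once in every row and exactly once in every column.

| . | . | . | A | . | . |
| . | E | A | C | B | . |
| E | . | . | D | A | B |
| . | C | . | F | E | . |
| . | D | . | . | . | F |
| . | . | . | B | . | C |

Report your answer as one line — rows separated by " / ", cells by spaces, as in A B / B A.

C B F A D E / F E A C B D / E F C D A B / B C D F E A / A D B E C F / D A E B F C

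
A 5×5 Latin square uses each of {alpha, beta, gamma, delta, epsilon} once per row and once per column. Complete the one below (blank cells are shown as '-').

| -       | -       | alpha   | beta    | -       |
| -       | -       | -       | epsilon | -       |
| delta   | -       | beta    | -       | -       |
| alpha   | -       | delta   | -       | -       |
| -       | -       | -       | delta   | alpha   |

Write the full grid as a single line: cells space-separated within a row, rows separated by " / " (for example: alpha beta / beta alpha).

epsilon delta alpha beta gamma / beta alpha gamma epsilon delta / delta gamma beta alpha epsilon / alpha epsilon delta gamma beta / gamma beta epsilon delta alpha

Cell (r2,c3): row 2 has {epsilon}; column 3 has {alpha,beta,delta} → gamma.
Cell (r4,c4): row 4 has {alpha,delta}; column 4 has {beta,delta,epsilon} → gamma.
Cell (r5,c3): row 5 has {alpha,delta}; column 3 has {alpha,beta,gamma,delta} → epsilon.
Cell (r2,c1): row 2 has {gamma,epsilon}; column 1 has {alpha,delta} → beta.
Cell (r2,c5): row 2 has {beta,gamma,epsilon}; column 5 has {alpha} → delta.
Cell (r3,c4): row 3 has {beta,delta}; column 4 has {beta,gamma,delta,epsilon} → alpha.
Cell (r5,c1): row 5 has {alpha,delta,epsilon}; column 1 has {alpha,beta,delta} → gamma.
Cell (r5,c2): row 5 has {alpha,gamma,delta,epsilon}; column 2 is empty so far → beta.
Cell (r1,c1): row 1 has {alpha,beta}; column 1 has {alpha,beta,gamma,delta} → epsilon.
Cell (r1,c5): row 1 has {alpha,beta,epsilon}; column 5 has {alpha,delta} → gamma.
Cell (r2,c2): row 2 has {beta,gamma,delta,epsilon}; column 2 has {beta} → alpha.
Cell (r3,c5): row 3 has {alpha,beta,delta}; column 5 has {alpha,gamma,delta} → epsilon.
Cell (r4,c2): row 4 has {alpha,gamma,delta}; column 2 has {alpha,beta} → epsilon.
Cell (r4,c5): row 4 has {alpha,gamma,delta,epsilon}; column 5 has {alpha,gamma,delta,epsilon} → beta.
Cell (r1,c2): row 1 has {alpha,beta,gamma,epsilon}; column 2 has {alpha,beta,epsilon} → delta.
Cell (r3,c2): row 3 has {alpha,beta,delta,epsilon}; column 2 has {alpha,beta,delta,epsilon} → gamma.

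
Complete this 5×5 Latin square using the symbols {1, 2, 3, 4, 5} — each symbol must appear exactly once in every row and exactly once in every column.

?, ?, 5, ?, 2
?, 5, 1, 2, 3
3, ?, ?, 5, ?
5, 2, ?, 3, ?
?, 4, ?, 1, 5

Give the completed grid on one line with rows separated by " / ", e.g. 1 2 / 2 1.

1 3 5 4 2 / 4 5 1 2 3 / 3 1 2 5 4 / 5 2 4 3 1 / 2 4 3 1 5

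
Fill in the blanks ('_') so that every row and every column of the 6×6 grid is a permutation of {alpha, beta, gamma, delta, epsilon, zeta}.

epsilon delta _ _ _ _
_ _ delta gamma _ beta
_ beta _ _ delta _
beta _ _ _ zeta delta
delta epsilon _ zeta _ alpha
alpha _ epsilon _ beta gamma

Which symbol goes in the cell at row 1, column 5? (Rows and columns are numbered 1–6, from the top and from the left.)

alpha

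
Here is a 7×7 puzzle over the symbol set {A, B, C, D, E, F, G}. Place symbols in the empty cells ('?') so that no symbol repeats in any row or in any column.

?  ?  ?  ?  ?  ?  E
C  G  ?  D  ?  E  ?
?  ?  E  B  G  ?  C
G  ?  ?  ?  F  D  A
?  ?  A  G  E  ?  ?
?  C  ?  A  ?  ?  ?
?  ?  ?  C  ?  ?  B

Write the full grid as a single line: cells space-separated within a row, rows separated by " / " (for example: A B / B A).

(r1,c4) = F
(r2,c7) = F
(r4,c4) = E
(r5,c7) = D
(r6,c7) = G
(r2,c3) = B
(r2,c5) = A
(r4,c2) = B
(r4,c3) = C
(r5,c2) = F
(r7,c5) = D
(r5,c1) = B
(r5,c6) = C
(r6,c5) = B
(r6,c6) = F
(r1,c5) = C
(r3,c6) = A
(r6,c3) = D
(r7,c6) = G
(r1,c3) = G
(r1,c6) = B
(r3,c2) = D
(r6,c1) = E
(r7,c3) = F
(r1,c2) = A
(r3,c1) = F
(r7,c1) = A
(r7,c2) = E
(r1,c1) = D

D A G F C B E / C G B D A E F / F D E B G A C / G B C E F D A / B F A G E C D / E C D A B F G / A E F C D G B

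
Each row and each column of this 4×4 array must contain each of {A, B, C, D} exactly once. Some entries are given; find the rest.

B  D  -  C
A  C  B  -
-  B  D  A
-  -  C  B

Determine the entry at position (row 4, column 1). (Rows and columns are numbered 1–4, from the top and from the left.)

D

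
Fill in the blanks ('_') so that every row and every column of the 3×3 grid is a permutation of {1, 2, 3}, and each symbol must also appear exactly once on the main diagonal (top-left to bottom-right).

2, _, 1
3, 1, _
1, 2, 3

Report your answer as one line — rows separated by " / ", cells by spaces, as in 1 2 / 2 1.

2 3 1 / 3 1 2 / 1 2 3

(r1,c2) = 3
(r2,c3) = 2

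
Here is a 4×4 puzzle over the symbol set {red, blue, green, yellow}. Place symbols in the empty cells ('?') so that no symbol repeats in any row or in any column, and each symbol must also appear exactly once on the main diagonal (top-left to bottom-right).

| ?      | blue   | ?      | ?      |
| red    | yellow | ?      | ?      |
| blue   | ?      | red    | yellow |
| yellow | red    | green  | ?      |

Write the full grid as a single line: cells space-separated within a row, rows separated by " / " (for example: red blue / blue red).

green blue yellow red / red yellow blue green / blue green red yellow / yellow red green blue

At row 1, column 1: row 1 has {blue}; column 1 has {red,blue,yellow}; the diagonal has {red,yellow}; that leaves green.
At row 1, column 3: row 1 has {blue,green}; column 3 has {red,green}; that leaves yellow.
At row 1, column 4: row 1 has {blue,green,yellow}; column 4 has {yellow}; that leaves red.
At row 2, column 3: row 2 has {red,yellow}; column 3 has {red,green,yellow}; that leaves blue.
At row 2, column 4: row 2 has {red,blue,yellow}; column 4 has {red,yellow}; that leaves green.
At row 3, column 2: row 3 has {red,blue,yellow}; column 2 has {red,blue,yellow}; that leaves green.
At row 4, column 4: row 4 has {red,green,yellow}; column 4 has {red,green,yellow}; the diagonal has {red,green,yellow}; that leaves blue.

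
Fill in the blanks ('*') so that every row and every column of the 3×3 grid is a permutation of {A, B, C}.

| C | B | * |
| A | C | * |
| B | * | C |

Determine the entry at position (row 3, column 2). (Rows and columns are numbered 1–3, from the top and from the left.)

row 1 has {B,C}; column 3 has {C} — only A is left for (r1,c3).
row 2 has {A,C}; column 3 has {A,C} — only B is left for (r2,c3).
row 3 has {B,C}; column 2 has {B,C} — only A is left for (r3,c2).

A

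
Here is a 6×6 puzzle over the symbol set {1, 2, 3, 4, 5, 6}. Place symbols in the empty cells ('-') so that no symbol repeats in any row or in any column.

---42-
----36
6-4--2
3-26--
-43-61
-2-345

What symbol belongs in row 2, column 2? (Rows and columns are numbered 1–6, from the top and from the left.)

1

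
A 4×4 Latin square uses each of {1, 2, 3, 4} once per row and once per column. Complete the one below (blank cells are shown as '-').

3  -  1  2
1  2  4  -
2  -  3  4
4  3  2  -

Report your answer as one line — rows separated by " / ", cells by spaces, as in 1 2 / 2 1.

3 4 1 2 / 1 2 4 3 / 2 1 3 4 / 4 3 2 1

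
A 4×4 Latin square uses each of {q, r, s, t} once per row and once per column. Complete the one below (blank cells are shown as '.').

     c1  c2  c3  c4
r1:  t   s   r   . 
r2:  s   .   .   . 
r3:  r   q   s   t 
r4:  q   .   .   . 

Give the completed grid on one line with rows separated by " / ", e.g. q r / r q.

(r1,c4) = q
(r2,c4) = r
(r4,c3) = t
(r4,c4) = s
(r2,c2) = t
(r2,c3) = q
(r4,c2) = r

t s r q / s t q r / r q s t / q r t s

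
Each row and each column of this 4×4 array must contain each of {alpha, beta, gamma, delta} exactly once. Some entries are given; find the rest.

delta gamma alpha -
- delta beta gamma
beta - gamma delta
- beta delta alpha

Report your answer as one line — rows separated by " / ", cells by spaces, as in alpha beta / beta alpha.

Cell (r1,c4): row 1 has {alpha,gamma,delta}; column 4 has {alpha,gamma,delta} → beta.
Cell (r2,c1): row 2 has {beta,gamma,delta}; column 1 has {beta,delta} → alpha.
Cell (r3,c2): row 3 has {beta,gamma,delta}; column 2 has {beta,gamma,delta} → alpha.
Cell (r4,c1): row 4 has {alpha,beta,delta}; column 1 has {alpha,beta,delta} → gamma.

delta gamma alpha beta / alpha delta beta gamma / beta alpha gamma delta / gamma beta delta alpha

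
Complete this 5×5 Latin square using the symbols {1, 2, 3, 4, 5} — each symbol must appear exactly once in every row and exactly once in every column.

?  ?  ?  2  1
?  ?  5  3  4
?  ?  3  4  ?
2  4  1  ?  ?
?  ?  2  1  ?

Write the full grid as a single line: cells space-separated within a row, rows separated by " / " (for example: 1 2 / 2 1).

(r1,c3): row 1 has {1,2}; column 3 has {1,2,3,5}, so it must be 4.
(r2,c1): row 2 has {3,4,5}; column 1 has {2}, so it must be 1.
(r2,c2): row 2 has {1,3,4,5}; column 2 has {4}, so it must be 2.
(r3,c1): row 3 has {3,4}; column 1 has {1,2}, so it must be 5.
(r3,c2): row 3 has {3,4,5}; column 2 has {2,4}, so it must be 1.
(r3,c5): row 3 has {1,3,4,5}; column 5 has {1,4}, so it must be 2.
(r4,c4): row 4 has {1,2,4}; column 4 has {1,2,3,4}, so it must be 5.
(r4,c5): row 4 has {1,2,4,5}; column 5 has {1,2,4}, so it must be 3.
(r5,c5): row 5 has {1,2}; column 5 has {1,2,3,4}, so it must be 5.
(r1,c1): row 1 has {1,2,4}; column 1 has {1,2,5}, so it must be 3.
(r1,c2): row 1 has {1,2,3,4}; column 2 has {1,2,4}, so it must be 5.
(r5,c1): row 5 has {1,2,5}; column 1 has {1,2,3,5}, so it must be 4.
(r5,c2): row 5 has {1,2,4,5}; column 2 has {1,2,4,5}, so it must be 3.

3 5 4 2 1 / 1 2 5 3 4 / 5 1 3 4 2 / 2 4 1 5 3 / 4 3 2 1 5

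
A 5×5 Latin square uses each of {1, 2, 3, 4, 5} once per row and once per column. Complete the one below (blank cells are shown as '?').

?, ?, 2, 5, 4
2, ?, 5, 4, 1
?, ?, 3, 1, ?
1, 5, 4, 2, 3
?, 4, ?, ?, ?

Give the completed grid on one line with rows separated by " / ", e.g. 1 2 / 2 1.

3 1 2 5 4 / 2 3 5 4 1 / 4 2 3 1 5 / 1 5 4 2 3 / 5 4 1 3 2

row 1 has {2,4,5}; column 1 has {1,2} — only 3 is left for (r1,c1).
row 1 has {2,3,4,5}; column 2 has {4,5} — only 1 is left for (r1,c2).
row 2 has {1,2,4,5}; column 2 has {1,4,5} — only 3 is left for (r2,c2).
row 3 has {1,3}; column 2 has {1,3,4,5} — only 2 is left for (r3,c2).
row 3 has {1,2,3}; column 5 has {1,3,4} — only 5 is left for (r3,c5).
row 5 has {4}; column 1 has {1,2,3} — only 5 is left for (r5,c1).
row 5 has {4,5}; column 3 has {2,3,4,5} — only 1 is left for (r5,c3).
row 5 has {1,4,5}; column 4 has {1,2,4,5} — only 3 is left for (r5,c4).
row 5 has {1,3,4,5}; column 5 has {1,3,4,5} — only 2 is left for (r5,c5).
row 3 has {1,2,3,5}; column 1 has {1,2,3,5} — only 4 is left for (r3,c1).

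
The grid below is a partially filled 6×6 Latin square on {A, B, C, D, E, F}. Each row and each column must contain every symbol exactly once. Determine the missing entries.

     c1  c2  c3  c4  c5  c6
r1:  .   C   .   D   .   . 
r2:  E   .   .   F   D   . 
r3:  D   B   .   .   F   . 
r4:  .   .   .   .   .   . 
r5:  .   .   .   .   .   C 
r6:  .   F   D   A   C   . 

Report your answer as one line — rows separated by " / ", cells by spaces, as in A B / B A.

A C B D E F / E A C F D B / D B E C F A / C E F B A D / F D A E B C / B F D A C E

At row 2, column 2: row 2 has {D,E,F}; column 2 has {B,C,F}; that leaves A.
At row 2, column 6: row 2 has {A,D,E,F}; column 6 has {C}; that leaves B.
At row 6, column 1: row 6 has {A,C,D,F}; column 1 has {D,E}; that leaves B.
At row 6, column 6: row 6 has {A,B,C,D,F}; column 6 has {B,C}; that leaves E.
At row 2, column 3: row 2 has {A,B,D,E,F}; column 3 has {D}; that leaves C.
At row 3, column 6: row 3 has {B,D,F}; column 6 has {B,C,E}; that leaves A.
At row 1, column 6: row 1 has {C,D}; column 6 has {A,B,C,E}; that leaves F.
At row 3, column 3: row 3 has {A,B,D,F}; column 3 has {C,D}; that leaves E.
At row 3, column 4: row 3 has {A,B,D,E,F}; column 4 has {A,D,F}; that leaves C.
At row 4, column 6: row 4 is empty so far; column 6 has {A,B,C,E,F}; that leaves D.
At row 1, column 1: row 1 has {C,D,F}; column 1 has {B,D,E}; that leaves A.
At row 1, column 3: row 1 has {A,C,D,F}; column 3 has {C,D,E}; that leaves B.
At row 1, column 5: row 1 has {A,B,C,D,F}; column 5 has {C,D,F}; that leaves E.
At row 4, column 2: row 4 has {D}; column 2 has {A,B,C,F}; that leaves E.
At row 4, column 4: row 4 has {D,E}; column 4 has {A,C,D,F}; that leaves B.
At row 4, column 5: row 4 has {B,D,E}; column 5 has {C,D,E,F}; that leaves A.
At row 5, column 1: row 5 has {C}; column 1 has {A,B,D,E}; that leaves F.
At row 5, column 2: row 5 has {C,F}; column 2 has {A,B,C,E,F}; that leaves D.
At row 5, column 3: row 5 has {C,D,F}; column 3 has {B,C,D,E}; that leaves A.
At row 5, column 4: row 5 has {A,C,D,F}; column 4 has {A,B,C,D,F}; that leaves E.
At row 5, column 5: row 5 has {A,C,D,E,F}; column 5 has {A,C,D,E,F}; that leaves B.
At row 4, column 1: row 4 has {A,B,D,E}; column 1 has {A,B,D,E,F}; that leaves C.
At row 4, column 3: row 4 has {A,B,C,D,E}; column 3 has {A,B,C,D,E}; that leaves F.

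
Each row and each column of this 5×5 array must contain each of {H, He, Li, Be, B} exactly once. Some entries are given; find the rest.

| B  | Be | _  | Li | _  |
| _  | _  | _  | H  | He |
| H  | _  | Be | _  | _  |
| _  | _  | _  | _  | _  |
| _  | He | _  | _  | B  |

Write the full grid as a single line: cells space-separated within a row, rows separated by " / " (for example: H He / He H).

(r1,c5): row 1 has {Li,Be,B}; column 5 has {He,B}, so it must be H.
(r3,c5): row 3 has {H,Be}; column 5 has {H,He,B}, so it must be Li.
(r4,c5): row 4 is empty so far; column 5 has {H,He,Li,B}, so it must be Be.
(r5,c4): row 5 has {He,B}; column 4 has {H,Li}, so it must be Be.
(r1,c3): row 1 has {H,Li,Be,B}; column 3 has {Be}, so it must be He.
(r3,c2): row 3 has {H,Li,Be}; column 2 has {He,Be}, so it must be B.
(r3,c4): row 3 has {H,Li,Be,B}; column 4 has {H,Li,Be}, so it must be He.
(r4,c4): row 4 has {Be}; column 4 has {H,He,Li,Be}, so it must be B.
(r5,c1): row 5 has {He,Be,B}; column 1 has {H,B}, so it must be Li.
(r5,c3): row 5 has {He,Li,Be,B}; column 3 has {He,Be}, so it must be H.
(r2,c1): row 2 has {H,He}; column 1 has {H,Li,B}, so it must be Be.
(r2,c2): row 2 has {H,He,Be}; column 2 has {He,Be,B}, so it must be Li.
(r2,c3): row 2 has {H,He,Li,Be}; column 3 has {H,He,Be}, so it must be B.
(r4,c1): row 4 has {Be,B}; column 1 has {H,Li,Be,B}, so it must be He.
(r4,c2): row 4 has {He,Be,B}; column 2 has {He,Li,Be,B}, so it must be H.
(r4,c3): row 4 has {H,He,Be,B}; column 3 has {H,He,Be,B}, so it must be Li.

B Be He Li H / Be Li B H He / H B Be He Li / He H Li B Be / Li He H Be B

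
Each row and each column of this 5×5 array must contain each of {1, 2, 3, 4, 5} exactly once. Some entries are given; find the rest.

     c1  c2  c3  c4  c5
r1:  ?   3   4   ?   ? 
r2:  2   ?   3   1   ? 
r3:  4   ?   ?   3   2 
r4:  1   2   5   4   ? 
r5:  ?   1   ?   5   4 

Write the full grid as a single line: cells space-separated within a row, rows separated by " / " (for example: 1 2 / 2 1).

5 3 4 2 1 / 2 4 3 1 5 / 4 5 1 3 2 / 1 2 5 4 3 / 3 1 2 5 4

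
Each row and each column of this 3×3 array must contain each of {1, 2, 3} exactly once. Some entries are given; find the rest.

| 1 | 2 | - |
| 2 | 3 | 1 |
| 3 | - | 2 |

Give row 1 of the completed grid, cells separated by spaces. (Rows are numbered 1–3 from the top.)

1 2 3

(r1,c3): row 1 has {1,2}; column 3 has {1,2}, so it must be 3.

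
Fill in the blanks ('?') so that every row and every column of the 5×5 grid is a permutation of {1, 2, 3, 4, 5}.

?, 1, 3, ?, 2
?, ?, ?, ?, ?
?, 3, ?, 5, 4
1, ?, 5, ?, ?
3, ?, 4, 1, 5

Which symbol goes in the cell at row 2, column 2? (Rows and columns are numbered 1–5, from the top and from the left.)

5

Cell (r1,c4): row 1 has {1,2,3}; column 4 has {1,5} → 4.
Cell (r3,c1): row 3 has {3,4,5}; column 1 has {1,3} → 2.
Cell (r3,c3): row 3 has {2,3,4,5}; column 3 has {3,4,5} → 1.
Cell (r4,c5): row 4 has {1,5}; column 5 has {2,4,5} → 3.
Cell (r5,c2): row 5 has {1,3,4,5}; column 2 has {1,3} → 2.
Cell (r1,c1): row 1 has {1,2,3,4}; column 1 has {1,2,3} → 5.
Cell (r2,c1): row 2 is empty so far; column 1 has {1,2,3,5} → 4.
Cell (r2,c2): row 2 has {4}; column 2 has {1,2,3} → 5.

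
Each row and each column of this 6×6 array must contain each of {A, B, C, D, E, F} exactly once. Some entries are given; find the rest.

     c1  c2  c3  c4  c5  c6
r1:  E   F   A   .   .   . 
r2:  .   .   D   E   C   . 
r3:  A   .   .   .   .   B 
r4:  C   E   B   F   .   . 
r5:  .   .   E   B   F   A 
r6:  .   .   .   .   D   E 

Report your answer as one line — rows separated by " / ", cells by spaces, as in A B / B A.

E F A D B C / B A D E C F / A D F C E B / C E B F A D / D C E B F A / F B C A D E

(r1,c5) = B
(r2,c6) = F
(r3,c5) = E
(r4,c5) = A
(r4,c6) = D
(r5,c1) = D
(r5,c2) = C
(r1,c6) = C
(r2,c1) = B
(r2,c2) = A
(r3,c2) = D
(r3,c4) = C
(r6,c1) = F
(r6,c2) = B
(r6,c3) = C
(r6,c4) = A
(r1,c4) = D
(r3,c3) = F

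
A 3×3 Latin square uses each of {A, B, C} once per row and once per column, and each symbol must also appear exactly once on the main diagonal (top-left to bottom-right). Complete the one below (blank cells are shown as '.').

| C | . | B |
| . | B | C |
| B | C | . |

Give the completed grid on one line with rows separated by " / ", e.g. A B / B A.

(r1,c2) = A
(r2,c1) = A
(r3,c3) = A

C A B / A B C / B C A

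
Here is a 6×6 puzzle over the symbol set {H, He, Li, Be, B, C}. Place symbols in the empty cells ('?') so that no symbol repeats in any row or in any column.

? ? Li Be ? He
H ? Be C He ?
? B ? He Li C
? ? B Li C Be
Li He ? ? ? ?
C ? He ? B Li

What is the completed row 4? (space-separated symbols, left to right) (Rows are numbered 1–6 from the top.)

He H B Li C Be

(r1,c1) = B
(r1,c5) = H
(r2,c2) = Li
(r2,c6) = B
(r3,c1) = Be
(r3,c3) = H
(r4,c1) = He
(r4,c2) = H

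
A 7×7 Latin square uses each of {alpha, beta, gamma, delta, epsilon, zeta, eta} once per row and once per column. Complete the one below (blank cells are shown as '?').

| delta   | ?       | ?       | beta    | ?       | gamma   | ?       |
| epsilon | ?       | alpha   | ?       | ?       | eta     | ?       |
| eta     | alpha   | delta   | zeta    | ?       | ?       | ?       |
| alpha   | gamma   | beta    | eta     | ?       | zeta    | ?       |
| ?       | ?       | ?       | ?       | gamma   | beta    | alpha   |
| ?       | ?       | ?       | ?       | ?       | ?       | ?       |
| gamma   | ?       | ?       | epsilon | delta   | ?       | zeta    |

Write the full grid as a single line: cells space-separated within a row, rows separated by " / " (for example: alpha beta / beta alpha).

delta epsilon zeta beta alpha gamma eta / epsilon delta alpha gamma zeta eta beta / eta alpha delta zeta beta epsilon gamma / alpha gamma beta eta epsilon zeta delta / zeta eta epsilon delta gamma beta alpha / beta zeta gamma alpha eta delta epsilon / gamma beta eta epsilon delta alpha zeta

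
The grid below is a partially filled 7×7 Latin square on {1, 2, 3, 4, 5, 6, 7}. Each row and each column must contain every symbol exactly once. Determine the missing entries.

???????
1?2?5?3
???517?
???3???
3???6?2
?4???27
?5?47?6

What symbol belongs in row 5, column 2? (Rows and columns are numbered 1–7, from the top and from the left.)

1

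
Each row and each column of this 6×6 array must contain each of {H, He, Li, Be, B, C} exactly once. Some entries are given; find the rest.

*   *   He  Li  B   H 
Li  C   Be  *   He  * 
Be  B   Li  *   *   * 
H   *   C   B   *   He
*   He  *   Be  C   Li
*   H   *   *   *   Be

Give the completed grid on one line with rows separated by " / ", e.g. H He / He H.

(r1,c1) = C
(r1,c2) = Be
(r2,c4) = H
(r2,c6) = B
(r3,c5) = H
(r3,c6) = C
(r4,c2) = Li
(r4,c5) = Be
(r5,c1) = B
(r5,c3) = H
(r6,c1) = He
(r6,c3) = B
(r6,c4) = C
(r6,c5) = Li
(r3,c4) = He

C Be He Li B H / Li C Be H He B / Be B Li He H C / H Li C B Be He / B He H Be C Li / He H B C Li Be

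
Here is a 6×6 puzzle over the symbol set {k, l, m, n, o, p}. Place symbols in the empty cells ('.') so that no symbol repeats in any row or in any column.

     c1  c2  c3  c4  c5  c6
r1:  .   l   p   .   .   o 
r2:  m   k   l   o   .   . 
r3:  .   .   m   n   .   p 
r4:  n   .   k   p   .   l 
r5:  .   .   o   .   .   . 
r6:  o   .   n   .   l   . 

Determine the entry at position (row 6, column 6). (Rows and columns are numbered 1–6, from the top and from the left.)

Cell (r1,c1): row 1 has {l,o,p}; column 1 has {m,n,o} → k.
Cell (r1,c4): row 1 has {k,l,o,p}; column 4 has {n,o,p} → m.
Cell (r1,c5): row 1 has {k,l,m,o,p}; column 5 has {l} → n.
Cell (r2,c5): row 2 has {k,l,m,o}; column 5 has {l,n} → p.
Cell (r2,c6): row 2 has {k,l,m,o,p}; column 6 has {l,o,p} → n.
Cell (r3,c1): row 3 has {m,n,p}; column 1 has {k,m,n,o} → l.
Cell (r3,c2): row 3 has {l,m,n,p}; column 2 has {k,l} → o.
Cell (r3,c5): row 3 has {l,m,n,o,p}; column 5 has {l,n,p} → k.
Cell (r4,c2): row 4 has {k,l,n,p}; column 2 has {k,l,o} → m.
Cell (r4,c5): row 4 has {k,l,m,n,p}; column 5 has {k,l,n,p} → o.
Cell (r5,c1): row 5 has {o}; column 1 has {k,l,m,n,o} → p.
Cell (r5,c2): row 5 has {o,p}; column 2 has {k,l,m,o} → n.
Cell (r5,c5): row 5 has {n,o,p}; column 5 has {k,l,n,o,p} → m.
Cell (r5,c6): row 5 has {m,n,o,p}; column 6 has {l,n,o,p} → k.
Cell (r6,c2): row 6 has {l,n,o}; column 2 has {k,l,m,n,o} → p.
Cell (r6,c4): row 6 has {l,n,o,p}; column 4 has {m,n,o,p} → k.
Cell (r6,c6): row 6 has {k,l,n,o,p}; column 6 has {k,l,n,o,p} → m.

m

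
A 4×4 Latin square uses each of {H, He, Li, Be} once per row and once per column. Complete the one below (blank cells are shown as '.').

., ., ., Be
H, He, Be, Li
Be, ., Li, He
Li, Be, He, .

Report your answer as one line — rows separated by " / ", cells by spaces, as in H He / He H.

He Li H Be / H He Be Li / Be H Li He / Li Be He H

At row 1, column 1: row 1 has {Be}; column 1 has {H,Li,Be}; that leaves He.
At row 1, column 3: row 1 has {He,Be}; column 3 has {He,Li,Be}; that leaves H.
At row 3, column 2: row 3 has {He,Li,Be}; column 2 has {He,Be}; that leaves H.
At row 4, column 4: row 4 has {He,Li,Be}; column 4 has {He,Li,Be}; that leaves H.
At row 1, column 2: row 1 has {H,He,Be}; column 2 has {H,He,Be}; that leaves Li.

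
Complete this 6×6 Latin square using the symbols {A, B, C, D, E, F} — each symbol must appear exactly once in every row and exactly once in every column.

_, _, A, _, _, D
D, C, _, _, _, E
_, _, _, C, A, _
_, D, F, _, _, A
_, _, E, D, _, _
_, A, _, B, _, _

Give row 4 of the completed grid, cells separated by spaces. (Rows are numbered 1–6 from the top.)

B D F E C A

row 2 has {C,D,E}; column 3 has {A,E,F} — only B is left for (r2,c3).
row 2 has {B,C,D,E}; column 5 has {A} — only F is left for (r2,c5).
row 3 has {A,C}; column 3 has {A,B,E,F} — only D is left for (r3,c3).
row 4 has {A,D,F}; column 4 has {B,C,D} — only E is left for (r4,c4).
row 6 has {A,B}; column 3 has {A,B,D,E,F} — only C is left for (r6,c3).
row 6 has {A,B,C}; column 6 has {A,D,E} — only F is left for (r6,c6).
row 1 has {A,D}; column 4 has {B,C,D,E} — only F is left for (r1,c4).
row 2 has {B,C,D,E,F}; column 4 has {B,C,D,E,F} — only A is left for (r2,c4).
row 3 has {A,C,D}; column 6 has {A,D,E,F} — only B is left for (r3,c6).
row 5 has {D,E}; column 6 has {A,B,D,E,F} — only C is left for (r5,c6).
row 6 has {A,B,C,F}; column 1 has {D} — only E is left for (r6,c1).
row 6 has {A,B,C,E,F}; column 5 has {A,F} — only D is left for (r6,c5).
row 3 has {A,B,C,D}; column 1 has {D,E} — only F is left for (r3,c1).
row 3 has {A,B,C,D,F}; column 2 has {A,C,D} — only E is left for (r3,c2).
row 5 has {C,D,E}; column 5 has {A,D,F} — only B is left for (r5,c5).
row 1 has {A,D,F}; column 2 has {A,C,D,E} — only B is left for (r1,c2).
row 4 has {A,D,E,F}; column 5 has {A,B,D,F} — only C is left for (r4,c5).
row 5 has {B,C,D,E}; column 1 has {D,E,F} — only A is left for (r5,c1).
row 5 has {A,B,C,D,E}; column 2 has {A,B,C,D,E} — only F is left for (r5,c2).
row 1 has {A,B,D,F}; column 1 has {A,D,E,F} — only C is left for (r1,c1).
row 1 has {A,B,C,D,F}; column 5 has {A,B,C,D,F} — only E is left for (r1,c5).
row 4 has {A,C,D,E,F}; column 1 has {A,C,D,E,F} — only B is left for (r4,c1).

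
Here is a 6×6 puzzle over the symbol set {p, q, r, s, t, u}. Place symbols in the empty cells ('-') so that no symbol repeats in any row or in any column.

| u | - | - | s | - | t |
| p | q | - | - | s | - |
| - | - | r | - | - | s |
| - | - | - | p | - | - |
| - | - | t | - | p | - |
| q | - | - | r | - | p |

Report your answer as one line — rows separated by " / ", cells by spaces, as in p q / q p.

(r2,c3) = u
(r2,c4) = t
(r2,c6) = r
(r3,c1) = t
(r6,c3) = s
(r4,c3) = q
(r4,c6) = u
(r5,c6) = q
(r1,c3) = p
(r5,c4) = u
(r1,c2) = r
(r1,c5) = q
(r3,c4) = q
(r3,c5) = u
(r5,c2) = s
(r6,c5) = t
(r3,c2) = p
(r4,c2) = t
(r4,c5) = r
(r5,c1) = r
(r6,c2) = u
(r4,c1) = s

u r p s q t / p q u t s r / t p r q u s / s t q p r u / r s t u p q / q u s r t p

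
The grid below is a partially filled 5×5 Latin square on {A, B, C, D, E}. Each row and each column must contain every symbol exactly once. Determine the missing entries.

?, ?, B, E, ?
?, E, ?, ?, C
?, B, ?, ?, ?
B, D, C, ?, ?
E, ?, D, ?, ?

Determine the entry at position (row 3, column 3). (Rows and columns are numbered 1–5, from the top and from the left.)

E

row 2 has {C,E}; column 3 has {B,C,D} — only A is left for (r2,c3).
row 3 has {B}; column 3 has {A,B,C,D} — only E is left for (r3,c3).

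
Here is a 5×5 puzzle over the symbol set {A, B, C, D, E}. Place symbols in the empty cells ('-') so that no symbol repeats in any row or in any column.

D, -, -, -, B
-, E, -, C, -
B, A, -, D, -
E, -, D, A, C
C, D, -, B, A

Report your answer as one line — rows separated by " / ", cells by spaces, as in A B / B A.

D C A E B / A E B C D / B A C D E / E B D A C / C D E B A

(r1,c2) = C
(r1,c4) = E
(r2,c1) = A
(r2,c3) = B
(r2,c5) = D
(r3,c5) = E
(r4,c2) = B
(r5,c3) = E
(r1,c3) = A
(r3,c3) = C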